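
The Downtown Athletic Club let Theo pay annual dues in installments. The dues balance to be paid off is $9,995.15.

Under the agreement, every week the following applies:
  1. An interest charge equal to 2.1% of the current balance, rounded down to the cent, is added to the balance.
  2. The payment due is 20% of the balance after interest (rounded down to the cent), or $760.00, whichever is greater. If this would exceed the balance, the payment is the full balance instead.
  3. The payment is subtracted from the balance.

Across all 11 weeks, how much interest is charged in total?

$965.51

Week 1: opening $9,995.15; interest $209.89 → $10,205.04; payment $2,041.00; balance $8,164.04
Week 2: opening $8,164.04; interest $171.44 → $8,335.48; payment $1,667.09; balance $6,668.39
Week 3: opening $6,668.39; interest $140.03 → $6,808.42; payment $1,361.68; balance $5,446.74
Week 4: opening $5,446.74; interest $114.38 → $5,561.12; payment $1,112.22; balance $4,448.90
Week 5: opening $4,448.90; interest $93.42 → $4,542.32; payment $908.46; balance $3,633.86
Week 6: opening $3,633.86; interest $76.31 → $3,710.17; payment $760.00; balance $2,950.17
Week 7: opening $2,950.17; interest $61.95 → $3,012.12; payment $760.00; balance $2,252.12
Week 8: opening $2,252.12; interest $47.29 → $2,299.41; payment $760.00; balance $1,539.41
Week 9: opening $1,539.41; interest $32.32 → $1,571.73; payment $760.00; balance $811.73
Week 10: opening $811.73; interest $17.04 → $828.77; payment $760.00; balance $68.77
Week 11: opening $68.77; interest $1.44 → $70.21; payment $70.21; balance $0.00
Total interest: $209.89 + $171.44 + $140.03 + $114.38 + $93.42 + $76.31 + $61.95 + $47.29 + $32.32 + $17.04 + $1.44 = $965.51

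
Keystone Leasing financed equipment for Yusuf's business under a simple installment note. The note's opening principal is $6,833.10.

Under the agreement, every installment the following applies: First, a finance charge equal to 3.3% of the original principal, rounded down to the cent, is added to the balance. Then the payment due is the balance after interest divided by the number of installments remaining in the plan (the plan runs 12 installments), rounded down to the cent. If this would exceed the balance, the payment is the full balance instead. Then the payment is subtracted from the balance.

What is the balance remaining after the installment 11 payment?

# | Opening | Interest | Payment | End bal
1 | $6,833.10 | $225.49 | $588.21 | $6,470.38
2 | $6,470.38 | $225.49 | $608.71 | $6,087.16
3 | $6,087.16 | $225.49 | $631.26 | $5,681.39
4 | $5,681.39 | $225.49 | $656.32 | $5,250.56
5 | $5,250.56 | $225.49 | $684.50 | $4,791.55
6 | $4,791.55 | $225.49 | $716.72 | $4,300.32
7 | $4,300.32 | $225.49 | $754.30 | $3,771.51
8 | $3,771.51 | $225.49 | $799.40 | $3,197.60
9 | $3,197.60 | $225.49 | $855.77 | $2,567.32
10 | $2,567.32 | $225.49 | $930.93 | $1,861.88
11 | $1,861.88 | $225.49 | $1,043.68 | $1,043.69

$1,043.69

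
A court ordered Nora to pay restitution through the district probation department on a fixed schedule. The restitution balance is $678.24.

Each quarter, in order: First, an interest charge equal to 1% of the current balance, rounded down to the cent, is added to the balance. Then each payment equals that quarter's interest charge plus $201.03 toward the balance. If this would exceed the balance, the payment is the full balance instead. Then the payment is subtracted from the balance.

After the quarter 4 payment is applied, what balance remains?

$0.00

Quarter 1: opening $678.24; interest $6.78 → $685.02; payment $207.81; balance $477.21
Quarter 2: opening $477.21; interest $4.77 → $481.98; payment $205.80; balance $276.18
Quarter 3: opening $276.18; interest $2.76 → $278.94; payment $203.79; balance $75.15
Quarter 4: opening $75.15; interest $0.75 → $75.90; payment $75.90; balance $0.00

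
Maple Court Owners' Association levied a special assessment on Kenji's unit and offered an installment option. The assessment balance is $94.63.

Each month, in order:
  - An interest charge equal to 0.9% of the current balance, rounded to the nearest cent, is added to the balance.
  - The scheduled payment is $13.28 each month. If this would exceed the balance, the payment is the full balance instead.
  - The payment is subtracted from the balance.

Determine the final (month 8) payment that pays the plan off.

$5.30

# | Opening | Interest | Payment | End bal
1 | $94.63 | $0.85 | $13.28 | $82.20
2 | $82.20 | $0.74 | $13.28 | $69.66
3 | $69.66 | $0.63 | $13.28 | $57.01
4 | $57.01 | $0.51 | $13.28 | $44.24
5 | $44.24 | $0.40 | $13.28 | $31.36
6 | $31.36 | $0.28 | $13.28 | $18.36
7 | $18.36 | $0.17 | $13.28 | $5.25
8 | $5.25 | $0.05 | $5.30 | $0.00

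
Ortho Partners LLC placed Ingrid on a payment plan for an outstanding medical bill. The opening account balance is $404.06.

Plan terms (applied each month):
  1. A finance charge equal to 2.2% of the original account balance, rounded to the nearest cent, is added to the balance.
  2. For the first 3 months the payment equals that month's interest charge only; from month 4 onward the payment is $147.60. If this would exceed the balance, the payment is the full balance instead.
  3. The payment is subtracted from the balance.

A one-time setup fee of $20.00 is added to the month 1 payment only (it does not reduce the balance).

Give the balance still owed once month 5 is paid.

$126.64

# | Opening | Interest | Payment | Fee | End bal
1 | $404.06 | $8.89 | $8.89 | $20.00 | $404.06
2 | $404.06 | $8.89 | $8.89 | — | $404.06
3 | $404.06 | $8.89 | $8.89 | — | $404.06
4 | $404.06 | $8.89 | $147.60 | — | $265.35
5 | $265.35 | $8.89 | $147.60 | — | $126.64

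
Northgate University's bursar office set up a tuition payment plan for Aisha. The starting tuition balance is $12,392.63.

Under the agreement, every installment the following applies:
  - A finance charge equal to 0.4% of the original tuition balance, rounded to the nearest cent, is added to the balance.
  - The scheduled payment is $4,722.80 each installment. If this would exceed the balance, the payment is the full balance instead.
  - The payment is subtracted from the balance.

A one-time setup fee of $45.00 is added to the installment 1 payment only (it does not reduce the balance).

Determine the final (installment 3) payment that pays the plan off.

Installment 1: opening $12,392.63; interest $49.57 → $12,442.20; payment $4,722.80 (+ $45.00 fee); balance $7,719.40
Installment 2: opening $7,719.40; interest $49.57 → $7,768.97; payment $4,722.80; balance $3,046.17
Installment 3: opening $3,046.17; interest $49.57 → $3,095.74; payment $3,095.74; balance $0.00

$3,095.74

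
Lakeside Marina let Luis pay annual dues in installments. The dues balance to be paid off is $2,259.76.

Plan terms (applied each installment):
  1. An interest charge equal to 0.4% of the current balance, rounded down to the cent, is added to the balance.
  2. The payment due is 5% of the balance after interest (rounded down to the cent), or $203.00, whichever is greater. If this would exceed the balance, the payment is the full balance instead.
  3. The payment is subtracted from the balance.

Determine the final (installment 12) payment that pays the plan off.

# | Opening | Interest | Payment | End bal
1 | $2,259.76 | $9.03 | $203.00 | $2,065.79
2 | $2,065.79 | $8.26 | $203.00 | $1,871.05
3 | $1,871.05 | $7.48 | $203.00 | $1,675.53
4 | $1,675.53 | $6.70 | $203.00 | $1,479.23
5 | $1,479.23 | $5.91 | $203.00 | $1,282.14
6 | $1,282.14 | $5.12 | $203.00 | $1,084.26
7 | $1,084.26 | $4.33 | $203.00 | $885.59
8 | $885.59 | $3.54 | $203.00 | $686.13
9 | $686.13 | $2.74 | $203.00 | $485.87
10 | $485.87 | $1.94 | $203.00 | $284.81
11 | $284.81 | $1.13 | $203.00 | $82.94
12 | $82.94 | $0.33 | $83.27 | $0.00

$83.27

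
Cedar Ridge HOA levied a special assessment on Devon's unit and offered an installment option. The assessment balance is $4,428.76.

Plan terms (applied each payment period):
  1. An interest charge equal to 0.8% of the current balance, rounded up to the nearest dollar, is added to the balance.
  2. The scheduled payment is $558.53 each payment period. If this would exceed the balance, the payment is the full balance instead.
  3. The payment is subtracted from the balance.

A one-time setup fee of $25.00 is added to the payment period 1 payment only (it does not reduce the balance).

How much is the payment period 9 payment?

Payment period 1: opening $4,428.76; interest $36.00 → $4,464.76; payment $558.53 (+ $25.00 fee); balance $3,906.23
Payment period 2: opening $3,906.23; interest $32.00 → $3,938.23; payment $558.53; balance $3,379.70
Payment period 3: opening $3,379.70; interest $28.00 → $3,407.70; payment $558.53; balance $2,849.17
Payment period 4: opening $2,849.17; interest $23.00 → $2,872.17; payment $558.53; balance $2,313.64
Payment period 5: opening $2,313.64; interest $19.00 → $2,332.64; payment $558.53; balance $1,774.11
Payment period 6: opening $1,774.11; interest $15.00 → $1,789.11; payment $558.53; balance $1,230.58
Payment period 7: opening $1,230.58; interest $10.00 → $1,240.58; payment $558.53; balance $682.05
Payment period 8: opening $682.05; interest $6.00 → $688.05; payment $558.53; balance $129.52
Payment period 9: opening $129.52; interest $2.00 → $131.52; payment $131.52; balance $0.00

$131.52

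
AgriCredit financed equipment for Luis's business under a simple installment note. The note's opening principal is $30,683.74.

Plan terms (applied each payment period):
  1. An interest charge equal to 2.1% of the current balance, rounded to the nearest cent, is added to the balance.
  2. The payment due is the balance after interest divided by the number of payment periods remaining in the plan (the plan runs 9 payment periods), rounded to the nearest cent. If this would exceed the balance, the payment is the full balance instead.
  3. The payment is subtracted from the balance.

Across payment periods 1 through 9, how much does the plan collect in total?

$34,092.76

Payment period 1: $30,683.74 +$644.36 interest = $31,328.10; pay $3,480.90 → $27,847.20
Payment period 2: $27,847.20 +$584.79 interest = $28,431.99; pay $3,554.00 → $24,877.99
Payment period 3: $24,877.99 +$522.44 interest = $25,400.43; pay $3,628.63 → $21,771.80
Payment period 4: $21,771.80 +$457.21 interest = $22,229.01; pay $3,704.84 → $18,524.17
Payment period 5: $18,524.17 +$389.01 interest = $18,913.18; pay $3,782.64 → $15,130.54
Payment period 6: $15,130.54 +$317.74 interest = $15,448.28; pay $3,862.07 → $11,586.21
Payment period 7: $11,586.21 +$243.31 interest = $11,829.52; pay $3,943.17 → $7,886.35
Payment period 8: $7,886.35 +$165.61 interest = $8,051.96; pay $4,025.98 → $4,025.98
Payment period 9: $4,025.98 +$84.55 interest = $4,110.53; pay $4,110.53 → $0.00
Total paid: $34,092.76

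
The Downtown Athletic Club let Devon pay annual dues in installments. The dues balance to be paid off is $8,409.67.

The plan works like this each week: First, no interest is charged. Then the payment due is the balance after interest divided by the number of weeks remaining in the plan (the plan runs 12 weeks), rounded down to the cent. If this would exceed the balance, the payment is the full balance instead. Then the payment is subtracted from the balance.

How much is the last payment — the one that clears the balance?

Week 1: opening $8,409.67; payment $700.80; balance $7,708.87
Week 2: opening $7,708.87; payment $700.80; balance $7,008.07
Week 3: opening $7,008.07; payment $700.80; balance $6,307.27
Week 4: opening $6,307.27; payment $700.80; balance $5,606.47
Week 5: opening $5,606.47; payment $700.80; balance $4,905.67
Week 6: opening $4,905.67; payment $700.81; balance $4,204.86
Week 7: opening $4,204.86; payment $700.81; balance $3,504.05
Week 8: opening $3,504.05; payment $700.81; balance $2,803.24
Week 9: opening $2,803.24; payment $700.81; balance $2,102.43
Week 10: opening $2,102.43; payment $700.81; balance $1,401.62
Week 11: opening $1,401.62; payment $700.81; balance $700.81
Week 12: opening $700.81; payment $700.81; balance $0.00

$700.81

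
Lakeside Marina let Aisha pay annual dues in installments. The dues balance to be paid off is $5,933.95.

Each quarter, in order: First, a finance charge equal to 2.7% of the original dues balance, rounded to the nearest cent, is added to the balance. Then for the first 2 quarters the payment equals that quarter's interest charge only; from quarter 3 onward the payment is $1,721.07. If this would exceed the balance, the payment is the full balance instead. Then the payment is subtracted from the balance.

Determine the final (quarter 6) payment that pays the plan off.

Quarter 1: opening $5,933.95; interest $160.22 → $6,094.17; payment $160.22; balance $5,933.95
Quarter 2: opening $5,933.95; interest $160.22 → $6,094.17; payment $160.22; balance $5,933.95
Quarter 3: opening $5,933.95; interest $160.22 → $6,094.17; payment $1,721.07; balance $4,373.10
Quarter 4: opening $4,373.10; interest $160.22 → $4,533.32; payment $1,721.07; balance $2,812.25
Quarter 5: opening $2,812.25; interest $160.22 → $2,972.47; payment $1,721.07; balance $1,251.40
Quarter 6: opening $1,251.40; interest $160.22 → $1,411.62; payment $1,411.62; balance $0.00

$1,411.62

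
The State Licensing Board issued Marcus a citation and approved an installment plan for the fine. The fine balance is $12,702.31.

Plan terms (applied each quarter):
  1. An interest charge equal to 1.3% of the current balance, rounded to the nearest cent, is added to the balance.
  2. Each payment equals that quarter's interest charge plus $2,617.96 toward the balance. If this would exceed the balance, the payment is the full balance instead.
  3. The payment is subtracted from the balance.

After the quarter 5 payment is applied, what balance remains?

$0.00

Quarter 1: $12,702.31 +$165.13 interest = $12,867.44; pay $2,783.09 → $10,084.35
Quarter 2: $10,084.35 +$131.10 interest = $10,215.45; pay $2,749.06 → $7,466.39
Quarter 3: $7,466.39 +$97.06 interest = $7,563.45; pay $2,715.02 → $4,848.43
Quarter 4: $4,848.43 +$63.03 interest = $4,911.46; pay $2,680.99 → $2,230.47
Quarter 5: $2,230.47 +$29.00 interest = $2,259.47; pay $2,259.47 → $0.00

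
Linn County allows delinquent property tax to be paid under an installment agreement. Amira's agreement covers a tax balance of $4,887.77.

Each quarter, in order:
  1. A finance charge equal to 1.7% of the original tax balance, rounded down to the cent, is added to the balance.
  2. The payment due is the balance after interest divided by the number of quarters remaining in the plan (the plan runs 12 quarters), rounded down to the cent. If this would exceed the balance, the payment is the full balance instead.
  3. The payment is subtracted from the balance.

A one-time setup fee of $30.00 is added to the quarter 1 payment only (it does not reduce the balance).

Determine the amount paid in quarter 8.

$492.05

Quarter 1: opening $4,887.77; interest $83.09 → $4,970.86; payment $414.23 (+ $30.00 fee); balance $4,556.63
Quarter 2: opening $4,556.63; interest $83.09 → $4,639.72; payment $421.79; balance $4,217.93
Quarter 3: opening $4,217.93; interest $83.09 → $4,301.02; payment $430.10; balance $3,870.92
Quarter 4: opening $3,870.92; interest $83.09 → $3,954.01; payment $439.33; balance $3,514.68
Quarter 5: opening $3,514.68; interest $83.09 → $3,597.77; payment $449.72; balance $3,148.05
Quarter 6: opening $3,148.05; interest $83.09 → $3,231.14; payment $461.59; balance $2,769.55
Quarter 7: opening $2,769.55; interest $83.09 → $2,852.64; payment $475.44; balance $2,377.20
Quarter 8: opening $2,377.20; interest $83.09 → $2,460.29; payment $492.05; balance $1,968.24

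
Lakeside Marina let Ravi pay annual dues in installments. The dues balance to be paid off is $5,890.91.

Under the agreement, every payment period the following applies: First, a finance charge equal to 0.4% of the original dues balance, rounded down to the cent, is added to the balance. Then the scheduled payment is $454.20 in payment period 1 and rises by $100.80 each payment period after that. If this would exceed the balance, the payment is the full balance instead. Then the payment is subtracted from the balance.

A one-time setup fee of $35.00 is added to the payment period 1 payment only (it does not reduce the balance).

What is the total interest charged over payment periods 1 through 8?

$188.48

Payment period 1: $5,890.91 +$23.56 interest = $5,914.47; pay $454.20 (+ $35.00 fee) → $5,460.27
Payment period 2: $5,460.27 +$23.56 interest = $5,483.83; pay $555.00 → $4,928.83
Payment period 3: $4,928.83 +$23.56 interest = $4,952.39; pay $655.80 → $4,296.59
Payment period 4: $4,296.59 +$23.56 interest = $4,320.15; pay $756.60 → $3,563.55
Payment period 5: $3,563.55 +$23.56 interest = $3,587.11; pay $857.40 → $2,729.71
Payment period 6: $2,729.71 +$23.56 interest = $2,753.27; pay $958.20 → $1,795.07
Payment period 7: $1,795.07 +$23.56 interest = $1,818.63; pay $1,059.00 → $759.63
Payment period 8: $759.63 +$23.56 interest = $783.19; pay $783.19 → $0.00
Total interest: $23.56 + $23.56 + $23.56 + $23.56 + $23.56 + $23.56 + $23.56 + $23.56 = $188.48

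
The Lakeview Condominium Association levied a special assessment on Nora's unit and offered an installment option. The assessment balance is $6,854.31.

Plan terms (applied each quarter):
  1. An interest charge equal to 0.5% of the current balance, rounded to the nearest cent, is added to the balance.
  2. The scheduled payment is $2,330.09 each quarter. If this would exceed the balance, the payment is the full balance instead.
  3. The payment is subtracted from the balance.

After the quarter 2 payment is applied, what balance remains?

$2,251.19

Quarter 1: opening $6,854.31; interest $34.27 → $6,888.58; payment $2,330.09; balance $4,558.49
Quarter 2: opening $4,558.49; interest $22.79 → $4,581.28; payment $2,330.09; balance $2,251.19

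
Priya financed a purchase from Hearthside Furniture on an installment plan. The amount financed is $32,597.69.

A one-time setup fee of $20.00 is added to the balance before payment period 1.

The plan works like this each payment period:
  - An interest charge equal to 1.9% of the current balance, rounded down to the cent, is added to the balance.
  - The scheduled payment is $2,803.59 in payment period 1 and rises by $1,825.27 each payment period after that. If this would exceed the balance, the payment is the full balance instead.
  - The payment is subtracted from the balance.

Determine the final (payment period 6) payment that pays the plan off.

Payment period 1: $32,617.69 +$619.73 interest = $33,237.42; pay $2,803.59 → $30,433.83
Payment period 2: $30,433.83 +$578.24 interest = $31,012.07; pay $4,628.86 → $26,383.21
Payment period 3: $26,383.21 +$501.28 interest = $26,884.49; pay $6,454.13 → $20,430.36
Payment period 4: $20,430.36 +$388.17 interest = $20,818.53; pay $8,279.40 → $12,539.13
Payment period 5: $12,539.13 +$238.24 interest = $12,777.37; pay $10,104.67 → $2,672.70
Payment period 6: $2,672.70 +$50.78 interest = $2,723.48; pay $2,723.48 → $0.00

$2,723.48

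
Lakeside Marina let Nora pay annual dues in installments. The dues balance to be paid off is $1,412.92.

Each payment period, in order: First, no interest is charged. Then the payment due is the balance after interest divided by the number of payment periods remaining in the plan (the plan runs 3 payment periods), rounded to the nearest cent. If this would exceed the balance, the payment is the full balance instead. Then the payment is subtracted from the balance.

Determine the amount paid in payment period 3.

Payment period 1: opening $1,412.92; payment $470.97; balance $941.95
Payment period 2: opening $941.95; payment $470.98; balance $470.97
Payment period 3: opening $470.97; payment $470.97; balance $0.00

$470.97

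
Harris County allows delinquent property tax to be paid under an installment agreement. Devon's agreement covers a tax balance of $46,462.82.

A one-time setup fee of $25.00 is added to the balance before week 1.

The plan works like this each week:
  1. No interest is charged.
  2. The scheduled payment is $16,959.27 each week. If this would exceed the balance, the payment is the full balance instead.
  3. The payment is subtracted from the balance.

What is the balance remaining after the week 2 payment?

$12,569.28

Week 1: opening $46,487.82; payment $16,959.27; balance $29,528.55
Week 2: opening $29,528.55; payment $16,959.27; balance $12,569.28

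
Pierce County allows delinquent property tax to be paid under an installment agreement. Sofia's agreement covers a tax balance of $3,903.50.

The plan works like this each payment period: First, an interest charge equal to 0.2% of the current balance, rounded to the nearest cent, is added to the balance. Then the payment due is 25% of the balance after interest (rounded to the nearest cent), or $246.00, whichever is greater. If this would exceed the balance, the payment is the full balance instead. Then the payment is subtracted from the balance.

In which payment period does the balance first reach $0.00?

9

Payment period 1: $3,903.50 +$7.81 interest = $3,911.31; pay $977.83 → $2,933.48
Payment period 2: $2,933.48 +$5.87 interest = $2,939.35; pay $734.84 → $2,204.51
Payment period 3: $2,204.51 +$4.41 interest = $2,208.92; pay $552.23 → $1,656.69
Payment period 4: $1,656.69 +$3.31 interest = $1,660.00; pay $415.00 → $1,245.00
Payment period 5: $1,245.00 +$2.49 interest = $1,247.49; pay $311.87 → $935.62
Payment period 6: $935.62 +$1.87 interest = $937.49; pay $246.00 → $691.49
Payment period 7: $691.49 +$1.38 interest = $692.87; pay $246.00 → $446.87
Payment period 8: $446.87 +$0.89 interest = $447.76; pay $246.00 → $201.76
Payment period 9: $201.76 +$0.40 interest = $202.16; pay $202.16 → $0.00
Balance reaches $0.00 in payment period 9.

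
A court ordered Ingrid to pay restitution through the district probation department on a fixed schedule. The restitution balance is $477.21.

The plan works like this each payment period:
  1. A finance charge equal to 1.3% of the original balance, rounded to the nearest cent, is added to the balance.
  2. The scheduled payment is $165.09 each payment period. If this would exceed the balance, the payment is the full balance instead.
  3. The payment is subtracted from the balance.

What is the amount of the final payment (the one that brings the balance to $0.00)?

Payment period 1: $477.21 +$6.20 interest = $483.41; pay $165.09 → $318.32
Payment period 2: $318.32 +$6.20 interest = $324.52; pay $165.09 → $159.43
Payment period 3: $159.43 +$6.20 interest = $165.63; pay $165.09 → $0.54
Payment period 4: $0.54 +$6.20 interest = $6.74; pay $6.74 → $0.00

$6.74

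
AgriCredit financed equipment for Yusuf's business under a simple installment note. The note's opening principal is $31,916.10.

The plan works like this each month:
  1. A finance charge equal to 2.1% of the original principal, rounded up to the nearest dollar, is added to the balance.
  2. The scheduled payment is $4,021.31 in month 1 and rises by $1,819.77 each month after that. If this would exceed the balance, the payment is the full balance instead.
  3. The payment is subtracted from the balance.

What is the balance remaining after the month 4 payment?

$7,596.24

# | Opening | Interest | Payment | End bal
1 | $31,916.10 | $671.00 | $4,021.31 | $28,565.79
2 | $28,565.79 | $671.00 | $5,841.08 | $23,395.71
3 | $23,395.71 | $671.00 | $7,660.85 | $16,405.86
4 | $16,405.86 | $671.00 | $9,480.62 | $7,596.24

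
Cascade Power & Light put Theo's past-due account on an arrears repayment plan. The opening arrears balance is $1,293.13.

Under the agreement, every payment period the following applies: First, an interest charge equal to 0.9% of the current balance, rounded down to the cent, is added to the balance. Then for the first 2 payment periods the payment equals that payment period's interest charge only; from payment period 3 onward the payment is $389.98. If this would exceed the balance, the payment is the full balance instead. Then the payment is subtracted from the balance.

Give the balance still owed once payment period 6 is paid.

Payment period 1: $1,293.13 +$11.63 interest = $1,304.76; pay $11.63 → $1,293.13
Payment period 2: $1,293.13 +$11.63 interest = $1,304.76; pay $11.63 → $1,293.13
Payment period 3: $1,293.13 +$11.63 interest = $1,304.76; pay $389.98 → $914.78
Payment period 4: $914.78 +$8.23 interest = $923.01; pay $389.98 → $533.03
Payment period 5: $533.03 +$4.79 interest = $537.82; pay $389.98 → $147.84
Payment period 6: $147.84 +$1.33 interest = $149.17; pay $149.17 → $0.00

$0.00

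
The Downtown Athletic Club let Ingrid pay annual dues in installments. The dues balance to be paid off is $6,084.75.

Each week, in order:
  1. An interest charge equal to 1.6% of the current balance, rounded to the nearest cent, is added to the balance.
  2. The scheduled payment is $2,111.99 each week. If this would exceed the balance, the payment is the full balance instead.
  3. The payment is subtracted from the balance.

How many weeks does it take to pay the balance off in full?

3

# | Opening | Interest | Payment | End bal
1 | $6,084.75 | $97.36 | $2,111.99 | $4,070.12
2 | $4,070.12 | $65.12 | $2,111.99 | $2,023.25
3 | $2,023.25 | $32.37 | $2,055.62 | $0.00
Balance reaches $0.00 in week 3.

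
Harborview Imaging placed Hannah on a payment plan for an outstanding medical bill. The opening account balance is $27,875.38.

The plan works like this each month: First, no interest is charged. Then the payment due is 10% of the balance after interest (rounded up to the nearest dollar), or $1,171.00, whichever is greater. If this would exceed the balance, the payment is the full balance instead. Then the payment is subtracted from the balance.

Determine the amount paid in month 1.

$2,788.00

Month 1: opening $27,875.38; payment $2,788.00; balance $25,087.38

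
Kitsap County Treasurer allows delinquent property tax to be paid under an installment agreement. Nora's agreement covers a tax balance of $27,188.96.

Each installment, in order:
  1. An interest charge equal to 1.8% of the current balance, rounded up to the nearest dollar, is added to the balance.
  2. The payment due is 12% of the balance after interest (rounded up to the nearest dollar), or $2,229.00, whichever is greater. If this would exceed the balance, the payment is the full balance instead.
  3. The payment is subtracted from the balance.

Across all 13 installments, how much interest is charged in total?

$3,222.00

# | Opening | Interest | Payment | End bal
1 | $27,188.96 | $490.00 | $3,322.00 | $24,356.96
2 | $24,356.96 | $439.00 | $2,976.00 | $21,819.96
3 | $21,819.96 | $393.00 | $2,666.00 | $19,546.96
4 | $19,546.96 | $352.00 | $2,388.00 | $17,510.96
5 | $17,510.96 | $316.00 | $2,229.00 | $15,597.96
6 | $15,597.96 | $281.00 | $2,229.00 | $13,649.96
7 | $13,649.96 | $246.00 | $2,229.00 | $11,666.96
8 | $11,666.96 | $211.00 | $2,229.00 | $9,648.96
9 | $9,648.96 | $174.00 | $2,229.00 | $7,593.96
10 | $7,593.96 | $137.00 | $2,229.00 | $5,501.96
11 | $5,501.96 | $100.00 | $2,229.00 | $3,372.96
12 | $3,372.96 | $61.00 | $2,229.00 | $1,204.96
13 | $1,204.96 | $22.00 | $1,226.96 | $0.00
Total interest: $490.00 + $439.00 + $393.00 + $352.00 + $316.00 + $281.00 + $246.00 + $211.00 + $174.00 + $137.00 + $100.00 + $61.00 + $22.00 = $3,222.00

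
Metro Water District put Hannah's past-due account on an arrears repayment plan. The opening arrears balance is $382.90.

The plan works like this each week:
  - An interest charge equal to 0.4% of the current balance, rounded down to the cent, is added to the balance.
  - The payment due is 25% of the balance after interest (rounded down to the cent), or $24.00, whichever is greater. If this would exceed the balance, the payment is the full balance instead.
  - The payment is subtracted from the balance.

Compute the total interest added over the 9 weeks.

Week 1: opening $382.90; interest $1.53 → $384.43; payment $96.10; balance $288.33
Week 2: opening $288.33; interest $1.15 → $289.48; payment $72.37; balance $217.11
Week 3: opening $217.11; interest $0.86 → $217.97; payment $54.49; balance $163.48
Week 4: opening $163.48; interest $0.65 → $164.13; payment $41.03; balance $123.10
Week 5: opening $123.10; interest $0.49 → $123.59; payment $30.89; balance $92.70
Week 6: opening $92.70; interest $0.37 → $93.07; payment $24.00; balance $69.07
Week 7: opening $69.07; interest $0.27 → $69.34; payment $24.00; balance $45.34
Week 8: opening $45.34; interest $0.18 → $45.52; payment $24.00; balance $21.52
Week 9: opening $21.52; interest $0.08 → $21.60; payment $21.60; balance $0.00
Total interest: $1.53 + $1.15 + $0.86 + $0.65 + $0.49 + $0.37 + $0.27 + $0.18 + $0.08 = $5.58

$5.58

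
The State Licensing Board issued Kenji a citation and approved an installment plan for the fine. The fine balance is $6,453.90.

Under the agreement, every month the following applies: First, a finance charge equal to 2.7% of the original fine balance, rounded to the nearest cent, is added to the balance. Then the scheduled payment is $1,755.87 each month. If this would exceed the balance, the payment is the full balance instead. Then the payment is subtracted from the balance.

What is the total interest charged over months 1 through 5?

Month 1: $6,453.90 +$174.26 interest = $6,628.16; pay $1,755.87 → $4,872.29
Month 2: $4,872.29 +$174.26 interest = $5,046.55; pay $1,755.87 → $3,290.68
Month 3: $3,290.68 +$174.26 interest = $3,464.94; pay $1,755.87 → $1,709.07
Month 4: $1,709.07 +$174.26 interest = $1,883.33; pay $1,755.87 → $127.46
Month 5: $127.46 +$174.26 interest = $301.72; pay $301.72 → $0.00
Total interest: $174.26 + $174.26 + $174.26 + $174.26 + $174.26 = $871.30

$871.30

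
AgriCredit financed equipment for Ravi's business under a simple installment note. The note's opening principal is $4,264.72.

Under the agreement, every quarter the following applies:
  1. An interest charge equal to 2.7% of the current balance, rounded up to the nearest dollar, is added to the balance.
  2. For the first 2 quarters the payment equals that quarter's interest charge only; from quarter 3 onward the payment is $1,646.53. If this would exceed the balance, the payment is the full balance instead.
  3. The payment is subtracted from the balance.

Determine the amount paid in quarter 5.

# | Opening | Interest | Payment | End bal
1 | $4,264.72 | $116.00 | $116.00 | $4,264.72
2 | $4,264.72 | $116.00 | $116.00 | $4,264.72
3 | $4,264.72 | $116.00 | $1,646.53 | $2,734.19
4 | $2,734.19 | $74.00 | $1,646.53 | $1,161.66
5 | $1,161.66 | $32.00 | $1,193.66 | $0.00

$1,193.66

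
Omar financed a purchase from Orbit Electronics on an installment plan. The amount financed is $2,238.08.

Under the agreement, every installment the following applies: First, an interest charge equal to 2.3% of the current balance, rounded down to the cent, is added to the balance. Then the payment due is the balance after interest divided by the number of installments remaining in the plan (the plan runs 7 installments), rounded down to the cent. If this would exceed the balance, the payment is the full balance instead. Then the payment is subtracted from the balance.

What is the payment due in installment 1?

$327.07

Installment 1: $2,238.08 +$51.47 interest = $2,289.55; pay $327.07 → $1,962.48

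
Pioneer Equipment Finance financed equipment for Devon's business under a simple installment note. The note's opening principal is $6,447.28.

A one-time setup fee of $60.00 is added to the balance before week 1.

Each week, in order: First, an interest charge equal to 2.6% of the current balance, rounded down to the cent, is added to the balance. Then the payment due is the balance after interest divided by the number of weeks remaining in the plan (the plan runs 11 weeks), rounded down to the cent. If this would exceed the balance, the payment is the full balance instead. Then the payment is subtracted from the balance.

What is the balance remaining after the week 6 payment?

Week 1: opening $6,507.28; interest $169.18 → $6,676.46; payment $606.95; balance $6,069.51
Week 2: opening $6,069.51; interest $157.80 → $6,227.31; payment $622.73; balance $5,604.58
Week 3: opening $5,604.58; interest $145.71 → $5,750.29; payment $638.92; balance $5,111.37
Week 4: opening $5,111.37; interest $132.89 → $5,244.26; payment $655.53; balance $4,588.73
Week 5: opening $4,588.73; interest $119.30 → $4,708.03; payment $672.57; balance $4,035.46
Week 6: opening $4,035.46; interest $104.92 → $4,140.38; payment $690.06; balance $3,450.32

$3,450.32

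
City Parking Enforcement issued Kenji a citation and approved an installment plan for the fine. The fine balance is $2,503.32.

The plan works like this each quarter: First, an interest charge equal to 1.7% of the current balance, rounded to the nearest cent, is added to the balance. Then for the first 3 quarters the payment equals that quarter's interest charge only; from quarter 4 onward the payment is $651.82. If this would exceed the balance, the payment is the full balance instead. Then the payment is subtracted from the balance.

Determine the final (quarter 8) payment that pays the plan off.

$3.48

Quarter 1: $2,503.32 +$42.56 interest = $2,545.88; pay $42.56 → $2,503.32
Quarter 2: $2,503.32 +$42.56 interest = $2,545.88; pay $42.56 → $2,503.32
Quarter 3: $2,503.32 +$42.56 interest = $2,545.88; pay $42.56 → $2,503.32
Quarter 4: $2,503.32 +$42.56 interest = $2,545.88; pay $651.82 → $1,894.06
Quarter 5: $1,894.06 +$32.20 interest = $1,926.26; pay $651.82 → $1,274.44
Quarter 6: $1,274.44 +$21.67 interest = $1,296.11; pay $651.82 → $644.29
Quarter 7: $644.29 +$10.95 interest = $655.24; pay $651.82 → $3.42
Quarter 8: $3.42 +$0.06 interest = $3.48; pay $3.48 → $0.00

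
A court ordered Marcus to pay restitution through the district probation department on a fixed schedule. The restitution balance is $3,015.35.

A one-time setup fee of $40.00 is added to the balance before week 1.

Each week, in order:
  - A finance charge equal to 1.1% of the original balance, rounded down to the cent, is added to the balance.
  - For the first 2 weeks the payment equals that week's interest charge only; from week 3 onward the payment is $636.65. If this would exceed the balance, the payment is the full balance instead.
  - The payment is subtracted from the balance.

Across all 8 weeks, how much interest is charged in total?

Week 1: opening $3,055.35; interest $33.16 → $3,088.51; payment $33.16; balance $3,055.35
Week 2: opening $3,055.35; interest $33.16 → $3,088.51; payment $33.16; balance $3,055.35
Week 3: opening $3,055.35; interest $33.16 → $3,088.51; payment $636.65; balance $2,451.86
Week 4: opening $2,451.86; interest $33.16 → $2,485.02; payment $636.65; balance $1,848.37
Week 5: opening $1,848.37; interest $33.16 → $1,881.53; payment $636.65; balance $1,244.88
Week 6: opening $1,244.88; interest $33.16 → $1,278.04; payment $636.65; balance $641.39
Week 7: opening $641.39; interest $33.16 → $674.55; payment $636.65; balance $37.90
Week 8: opening $37.90; interest $33.16 → $71.06; payment $71.06; balance $0.00
Total interest: $33.16 + $33.16 + $33.16 + $33.16 + $33.16 + $33.16 + $33.16 + $33.16 = $265.28

$265.28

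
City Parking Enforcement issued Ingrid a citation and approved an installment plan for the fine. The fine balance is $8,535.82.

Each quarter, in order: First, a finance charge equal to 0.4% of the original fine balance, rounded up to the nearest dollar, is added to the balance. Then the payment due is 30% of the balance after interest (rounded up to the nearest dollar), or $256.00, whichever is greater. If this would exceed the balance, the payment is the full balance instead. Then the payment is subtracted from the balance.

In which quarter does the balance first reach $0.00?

Quarter 1: $8,535.82 +$35.00 interest = $8,570.82; pay $2,572.00 → $5,998.82
Quarter 2: $5,998.82 +$35.00 interest = $6,033.82; pay $1,811.00 → $4,222.82
Quarter 3: $4,222.82 +$35.00 interest = $4,257.82; pay $1,278.00 → $2,979.82
Quarter 4: $2,979.82 +$35.00 interest = $3,014.82; pay $905.00 → $2,109.82
Quarter 5: $2,109.82 +$35.00 interest = $2,144.82; pay $644.00 → $1,500.82
Quarter 6: $1,500.82 +$35.00 interest = $1,535.82; pay $461.00 → $1,074.82
Quarter 7: $1,074.82 +$35.00 interest = $1,109.82; pay $333.00 → $776.82
Quarter 8: $776.82 +$35.00 interest = $811.82; pay $256.00 → $555.82
Quarter 9: $555.82 +$35.00 interest = $590.82; pay $256.00 → $334.82
Quarter 10: $334.82 +$35.00 interest = $369.82; pay $256.00 → $113.82
Quarter 11: $113.82 +$35.00 interest = $148.82; pay $148.82 → $0.00
Balance reaches $0.00 in quarter 11.

11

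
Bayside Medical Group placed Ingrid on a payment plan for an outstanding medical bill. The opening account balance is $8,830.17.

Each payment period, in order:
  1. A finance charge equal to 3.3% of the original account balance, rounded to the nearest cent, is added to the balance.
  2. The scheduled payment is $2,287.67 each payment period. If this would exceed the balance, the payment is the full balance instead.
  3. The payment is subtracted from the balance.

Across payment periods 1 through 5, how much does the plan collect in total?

# | Opening | Interest | Payment | End bal
1 | $8,830.17 | $291.40 | $2,287.67 | $6,833.90
2 | $6,833.90 | $291.40 | $2,287.67 | $4,837.63
3 | $4,837.63 | $291.40 | $2,287.67 | $2,841.36
4 | $2,841.36 | $291.40 | $2,287.67 | $845.09
5 | $845.09 | $291.40 | $1,136.49 | $0.00
Total paid: $10,287.17

$10,287.17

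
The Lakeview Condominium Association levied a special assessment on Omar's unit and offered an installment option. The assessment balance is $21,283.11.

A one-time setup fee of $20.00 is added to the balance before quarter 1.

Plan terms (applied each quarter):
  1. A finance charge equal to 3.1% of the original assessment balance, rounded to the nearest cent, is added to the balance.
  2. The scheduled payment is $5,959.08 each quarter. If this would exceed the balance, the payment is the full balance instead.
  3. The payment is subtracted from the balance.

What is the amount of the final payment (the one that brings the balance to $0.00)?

$765.69

# | Opening | Interest | Payment | End bal
1 | $21,303.11 | $659.78 | $5,959.08 | $16,003.81
2 | $16,003.81 | $659.78 | $5,959.08 | $10,704.51
3 | $10,704.51 | $659.78 | $5,959.08 | $5,405.21
4 | $5,405.21 | $659.78 | $5,959.08 | $105.91
5 | $105.91 | $659.78 | $765.69 | $0.00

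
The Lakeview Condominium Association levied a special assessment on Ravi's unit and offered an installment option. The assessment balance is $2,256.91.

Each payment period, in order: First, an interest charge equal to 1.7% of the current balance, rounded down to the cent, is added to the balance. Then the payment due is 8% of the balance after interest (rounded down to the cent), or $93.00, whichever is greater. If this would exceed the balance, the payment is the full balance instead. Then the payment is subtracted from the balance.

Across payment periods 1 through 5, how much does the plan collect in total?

$807.28

Payment period 1: opening $2,256.91; interest $38.36 → $2,295.27; payment $183.62; balance $2,111.65
Payment period 2: opening $2,111.65; interest $35.89 → $2,147.54; payment $171.80; balance $1,975.74
Payment period 3: opening $1,975.74; interest $33.58 → $2,009.32; payment $160.74; balance $1,848.58
Payment period 4: opening $1,848.58; interest $31.42 → $1,880.00; payment $150.40; balance $1,729.60
Payment period 5: opening $1,729.60; interest $29.40 → $1,759.00; payment $140.72; balance $1,618.28
Total paid: $807.28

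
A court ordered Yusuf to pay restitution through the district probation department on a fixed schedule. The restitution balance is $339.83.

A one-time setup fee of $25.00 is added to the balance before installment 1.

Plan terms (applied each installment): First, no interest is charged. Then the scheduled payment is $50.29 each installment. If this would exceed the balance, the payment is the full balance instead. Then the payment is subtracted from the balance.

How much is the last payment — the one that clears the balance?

Installment 1: opening $364.83; payment $50.29; balance $314.54
Installment 2: opening $314.54; payment $50.29; balance $264.25
Installment 3: opening $264.25; payment $50.29; balance $213.96
Installment 4: opening $213.96; payment $50.29; balance $163.67
Installment 5: opening $163.67; payment $50.29; balance $113.38
Installment 6: opening $113.38; payment $50.29; balance $63.09
Installment 7: opening $63.09; payment $50.29; balance $12.80
Installment 8: opening $12.80; payment $12.80; balance $0.00

$12.80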